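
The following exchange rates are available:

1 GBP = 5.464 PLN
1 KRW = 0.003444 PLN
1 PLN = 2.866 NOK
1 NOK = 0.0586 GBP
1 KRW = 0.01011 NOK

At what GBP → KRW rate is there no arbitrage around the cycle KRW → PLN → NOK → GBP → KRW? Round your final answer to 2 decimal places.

1728.87

Known legs of the cycle: 0.003444 × 2.866 × 0.0586 = 0.0005784115344
For no arbitrage the full-cycle product must be 1, so the missing rate is 1 / 0.0005784115344 ≈ 1728.8729.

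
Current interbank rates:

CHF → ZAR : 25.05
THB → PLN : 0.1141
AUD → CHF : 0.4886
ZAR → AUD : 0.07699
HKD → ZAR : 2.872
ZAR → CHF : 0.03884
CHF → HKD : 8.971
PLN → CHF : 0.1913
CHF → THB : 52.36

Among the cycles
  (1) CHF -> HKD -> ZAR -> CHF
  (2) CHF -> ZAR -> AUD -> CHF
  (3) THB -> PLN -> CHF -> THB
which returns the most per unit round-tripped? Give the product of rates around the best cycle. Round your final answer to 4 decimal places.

1.1429

(1) 8.971 × 2.872 × 0.03884 = 1.00070
(2) 25.05 × 0.07699 × 0.4886 = 0.94231
(3) 0.1141 × 0.1913 × 52.36 = 1.14288
Highest is cycle (3) at 1.1429 (>1, arbitrage).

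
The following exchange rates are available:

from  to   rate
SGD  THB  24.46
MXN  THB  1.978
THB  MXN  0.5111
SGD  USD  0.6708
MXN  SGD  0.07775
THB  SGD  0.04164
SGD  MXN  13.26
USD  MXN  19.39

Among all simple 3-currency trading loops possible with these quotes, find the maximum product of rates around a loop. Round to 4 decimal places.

THB→SGD→MXN→THB: 0.04164 × 13.26 × 1.978 = 1.09215
SGD→USD→MXN→SGD: 0.6708 × 19.39 × 0.07775 = 1.01128
THB→MXN→SGD→THB: 0.5111 × 0.07775 × 24.46 = 0.97199
Maximum is THB→SGD→MXN→THB at 1.0921; arbitrage exists.

1.0921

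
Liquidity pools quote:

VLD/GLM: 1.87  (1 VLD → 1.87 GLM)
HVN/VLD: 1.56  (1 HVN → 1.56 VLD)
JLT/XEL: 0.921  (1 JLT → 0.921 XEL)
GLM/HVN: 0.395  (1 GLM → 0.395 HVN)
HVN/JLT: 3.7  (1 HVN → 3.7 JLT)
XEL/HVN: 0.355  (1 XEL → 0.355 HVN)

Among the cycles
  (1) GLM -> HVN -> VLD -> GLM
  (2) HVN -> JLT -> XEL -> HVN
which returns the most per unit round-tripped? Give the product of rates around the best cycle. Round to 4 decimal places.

(1) 0.395 × 1.56 × 1.87 = 1.15229
(2) 3.7 × 0.921 × 0.355 = 1.20973
Highest is cycle (2) at 1.2097 (>1, arbitrage).

1.2097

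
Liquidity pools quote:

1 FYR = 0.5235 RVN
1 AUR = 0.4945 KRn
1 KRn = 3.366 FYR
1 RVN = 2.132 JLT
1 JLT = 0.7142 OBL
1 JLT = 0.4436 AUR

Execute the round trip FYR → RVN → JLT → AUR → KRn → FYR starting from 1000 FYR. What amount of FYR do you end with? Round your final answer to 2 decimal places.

1000 FYR × 0.5235 = 523.5 RVN
523.5 RVN × 2.132 = 1116.102 JLT
1116.102 JLT × 0.4436 = 495.1028472 AUR
495.1028472 AUR × 0.4945 = 244.8283579404 KRn
244.8283579404 KRn × 3.366 = 824.0922528273864 FYR

824.09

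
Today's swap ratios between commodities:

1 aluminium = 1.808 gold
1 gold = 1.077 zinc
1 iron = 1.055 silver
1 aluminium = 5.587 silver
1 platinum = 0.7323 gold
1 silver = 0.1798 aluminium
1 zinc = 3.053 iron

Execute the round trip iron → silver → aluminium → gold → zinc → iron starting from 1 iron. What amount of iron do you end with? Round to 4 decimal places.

1.1277

1 iron × 1.055 = 1.055 silver
1.055 silver × 0.1798 = 0.189689 aluminium
0.189689 aluminium × 1.808 = 0.342957712 gold
0.342957712 gold × 1.077 = 0.369365455824 zinc
0.369365455824 zinc × 3.053 = 1.127672736630672 iron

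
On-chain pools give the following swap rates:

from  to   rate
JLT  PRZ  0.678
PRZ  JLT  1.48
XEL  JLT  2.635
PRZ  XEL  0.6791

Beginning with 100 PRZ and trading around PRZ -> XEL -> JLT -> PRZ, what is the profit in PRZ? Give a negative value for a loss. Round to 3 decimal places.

21.323

100 PRZ × 0.6791 = 67.91 XEL
67.91 XEL × 2.635 = 178.94285 JLT
178.94285 JLT × 0.678 = 121.3232523 PRZ
Net change: 121.3232523 − 100 = 21.3232523 PRZ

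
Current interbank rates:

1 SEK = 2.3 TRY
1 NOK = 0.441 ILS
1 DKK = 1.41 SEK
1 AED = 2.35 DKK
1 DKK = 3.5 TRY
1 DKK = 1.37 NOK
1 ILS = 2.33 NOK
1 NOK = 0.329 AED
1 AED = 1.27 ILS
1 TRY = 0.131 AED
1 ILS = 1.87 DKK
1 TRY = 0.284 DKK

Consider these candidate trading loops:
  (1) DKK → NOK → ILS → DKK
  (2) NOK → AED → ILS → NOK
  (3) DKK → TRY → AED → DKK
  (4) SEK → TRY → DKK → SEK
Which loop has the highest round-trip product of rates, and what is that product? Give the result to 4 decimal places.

1.1298

(1) 1.37 × 0.441 × 1.87 = 1.12980
(2) 0.329 × 1.27 × 2.33 = 0.97354
(3) 3.5 × 0.131 × 2.35 = 1.07748
(4) 2.3 × 0.284 × 1.41 = 0.92101
Highest is cycle (1) at 1.1298 (>1, arbitrage).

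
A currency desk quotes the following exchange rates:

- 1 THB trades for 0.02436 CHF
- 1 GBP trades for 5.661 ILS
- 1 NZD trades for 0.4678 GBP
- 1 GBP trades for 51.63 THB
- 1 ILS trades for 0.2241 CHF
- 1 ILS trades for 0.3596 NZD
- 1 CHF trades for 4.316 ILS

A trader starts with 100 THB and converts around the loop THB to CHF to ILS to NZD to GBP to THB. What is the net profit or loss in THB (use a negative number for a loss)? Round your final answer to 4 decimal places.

-8.6853

100 THB × 0.02436 = 2.436 CHF
2.436 CHF × 4.316 = 10.513776 ILS
10.513776 ILS × 0.3596 = 3.7807538496 NZD
3.7807538496 NZD × 0.4678 = 1.76863665084288 GBP
1.76863665084288 GBP × 51.63 = 91.3147102830178944 THB
Net change: 91.3147102830178944 − 100 = -8.6852897169821056 THB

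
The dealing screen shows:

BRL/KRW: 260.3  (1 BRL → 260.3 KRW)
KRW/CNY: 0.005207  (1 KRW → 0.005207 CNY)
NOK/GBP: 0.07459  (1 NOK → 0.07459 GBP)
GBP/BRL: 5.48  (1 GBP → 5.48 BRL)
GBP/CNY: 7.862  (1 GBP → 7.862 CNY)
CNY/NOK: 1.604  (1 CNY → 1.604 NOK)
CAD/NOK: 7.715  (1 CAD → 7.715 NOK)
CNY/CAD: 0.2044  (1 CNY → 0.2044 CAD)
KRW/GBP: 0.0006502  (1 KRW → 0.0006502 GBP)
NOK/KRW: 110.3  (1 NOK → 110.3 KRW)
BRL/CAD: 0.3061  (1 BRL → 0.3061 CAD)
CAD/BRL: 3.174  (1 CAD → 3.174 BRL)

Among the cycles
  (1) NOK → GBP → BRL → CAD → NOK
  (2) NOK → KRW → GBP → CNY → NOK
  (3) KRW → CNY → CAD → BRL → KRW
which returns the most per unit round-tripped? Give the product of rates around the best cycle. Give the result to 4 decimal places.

0.9653

(1) 0.07459 × 5.48 × 0.3061 × 7.715 = 0.96530
(2) 110.3 × 0.0006502 × 7.862 × 1.604 = 0.90440
(3) 0.005207 × 0.2044 × 3.174 × 260.3 = 0.87933
Highest is cycle (1) at 0.9653 (≤1, no arbitrage).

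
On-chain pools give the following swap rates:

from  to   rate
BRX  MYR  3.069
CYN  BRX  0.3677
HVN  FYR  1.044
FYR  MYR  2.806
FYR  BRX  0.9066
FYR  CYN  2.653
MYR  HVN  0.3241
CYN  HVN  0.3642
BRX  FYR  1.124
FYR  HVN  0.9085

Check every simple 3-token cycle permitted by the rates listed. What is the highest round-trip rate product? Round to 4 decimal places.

BRX→FYR→CYN→BRX: 1.124 × 2.653 × 0.3677 = 1.09647
HVN→FYR→CYN→HVN: 1.044 × 2.653 × 0.3642 = 1.00874
HVN→FYR→MYR→HVN: 1.044 × 2.806 × 0.3241 = 0.94944
Maximum is BRX→FYR→CYN→BRX at 1.0965; arbitrage exists.

1.0965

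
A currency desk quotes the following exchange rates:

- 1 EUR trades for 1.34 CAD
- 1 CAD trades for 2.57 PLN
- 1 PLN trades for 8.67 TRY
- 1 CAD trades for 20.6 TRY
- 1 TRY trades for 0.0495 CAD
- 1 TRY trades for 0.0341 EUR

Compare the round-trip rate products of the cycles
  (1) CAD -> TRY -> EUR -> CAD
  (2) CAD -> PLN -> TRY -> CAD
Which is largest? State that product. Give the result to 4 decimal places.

(1) 20.6 × 0.0341 × 1.34 = 0.94130
(2) 2.57 × 8.67 × 0.0495 = 1.10295
Highest is cycle (2) at 1.1030 (>1, arbitrage).

1.1030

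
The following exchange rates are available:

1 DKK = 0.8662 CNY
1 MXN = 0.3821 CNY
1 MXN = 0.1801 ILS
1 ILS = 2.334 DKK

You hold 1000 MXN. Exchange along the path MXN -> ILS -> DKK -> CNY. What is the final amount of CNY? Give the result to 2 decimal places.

1000 MXN × 0.1801 = 180.1 ILS
180.1 ILS × 2.334 = 420.3534 DKK
420.3534 DKK × 0.8662 = 364.11011508 CNY

364.11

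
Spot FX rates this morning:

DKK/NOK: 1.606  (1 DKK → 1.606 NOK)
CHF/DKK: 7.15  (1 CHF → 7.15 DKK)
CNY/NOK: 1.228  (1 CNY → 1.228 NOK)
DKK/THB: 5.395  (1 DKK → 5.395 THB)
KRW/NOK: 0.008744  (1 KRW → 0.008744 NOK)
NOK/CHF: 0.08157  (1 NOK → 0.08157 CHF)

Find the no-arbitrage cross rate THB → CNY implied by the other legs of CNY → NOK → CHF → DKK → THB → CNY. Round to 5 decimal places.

0.25881

Known legs of the cycle: 1.228 × 0.08157 × 7.15 × 5.395 = 3.86390393103
For no arbitrage the full-cycle product must be 1, so the missing rate is 1 / 3.86390393103 ≈ 0.2588056.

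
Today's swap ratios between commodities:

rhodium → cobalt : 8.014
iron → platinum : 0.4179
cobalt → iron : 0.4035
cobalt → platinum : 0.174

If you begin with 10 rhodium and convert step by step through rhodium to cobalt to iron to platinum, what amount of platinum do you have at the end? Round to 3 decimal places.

13.513

10 rhodium × 8.014 = 80.14 cobalt
80.14 cobalt × 0.4035 = 32.33649 iron
32.33649 iron × 0.4179 = 13.513419171 platinum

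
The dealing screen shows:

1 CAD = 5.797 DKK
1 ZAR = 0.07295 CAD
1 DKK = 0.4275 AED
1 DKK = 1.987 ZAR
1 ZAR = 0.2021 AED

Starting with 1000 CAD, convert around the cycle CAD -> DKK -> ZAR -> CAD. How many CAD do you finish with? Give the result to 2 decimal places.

1000 CAD × 5.797 = 5797 DKK
5797 DKK × 1.987 = 11518.639 ZAR
11518.639 ZAR × 0.07295 = 840.28471505 CAD

840.28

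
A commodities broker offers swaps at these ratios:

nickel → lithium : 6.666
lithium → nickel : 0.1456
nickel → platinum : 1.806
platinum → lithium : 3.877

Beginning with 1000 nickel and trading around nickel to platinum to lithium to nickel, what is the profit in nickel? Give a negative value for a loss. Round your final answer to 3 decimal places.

19.471

1000 nickel × 1.806 = 1806 platinum
1806 platinum × 3.877 = 7001.862 lithium
7001.862 lithium × 0.1456 = 1019.4711072 nickel
Net change: 1019.4711072 − 1000 = 19.4711072 nickel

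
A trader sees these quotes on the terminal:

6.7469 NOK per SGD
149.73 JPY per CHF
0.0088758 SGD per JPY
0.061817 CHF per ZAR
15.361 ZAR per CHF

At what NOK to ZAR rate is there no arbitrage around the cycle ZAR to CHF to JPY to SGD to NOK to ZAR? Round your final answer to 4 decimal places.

1.8041

Known legs of the cycle: 0.061817 × 149.73 × 0.0088758 × 6.7469 = 0.5542791346345775382
For no arbitrage the full-cycle product must be 1, so the missing rate is 1 / 0.5542791346345775382 ≈ 1.804145.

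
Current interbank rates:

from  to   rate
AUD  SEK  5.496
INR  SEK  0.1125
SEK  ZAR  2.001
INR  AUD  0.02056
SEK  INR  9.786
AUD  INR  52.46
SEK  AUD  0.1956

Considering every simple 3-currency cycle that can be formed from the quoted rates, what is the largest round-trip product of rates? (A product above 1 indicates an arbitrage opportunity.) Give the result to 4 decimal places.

AUD→INR→SEK→AUD: 52.46 × 0.1125 × 0.1956 = 1.15438
AUD→SEK→INR→AUD: 5.496 × 9.786 × 0.02056 = 1.10580
Maximum is AUD→INR→SEK→AUD at 1.1544; arbitrage exists.

1.1544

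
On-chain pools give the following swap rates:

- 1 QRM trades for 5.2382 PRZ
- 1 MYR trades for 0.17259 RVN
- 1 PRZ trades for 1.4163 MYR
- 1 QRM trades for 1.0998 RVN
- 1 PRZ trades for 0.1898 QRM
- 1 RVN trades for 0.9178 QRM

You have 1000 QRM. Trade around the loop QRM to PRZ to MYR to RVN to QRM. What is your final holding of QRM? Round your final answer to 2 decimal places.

1175.17

1000 QRM × 5.2382 = 5238.2 PRZ
5238.2 PRZ × 1.4163 = 7418.86266 MYR
7418.86266 MYR × 0.17259 = 1280.4215064894 RVN
1280.4215064894 RVN × 0.9178 = 1175.17085865597132 QRM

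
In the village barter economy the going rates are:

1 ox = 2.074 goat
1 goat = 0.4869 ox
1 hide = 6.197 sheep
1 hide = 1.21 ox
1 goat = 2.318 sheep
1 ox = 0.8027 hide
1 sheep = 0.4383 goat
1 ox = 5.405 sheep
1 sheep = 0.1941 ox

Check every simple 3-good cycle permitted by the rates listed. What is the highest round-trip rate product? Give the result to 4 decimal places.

1.1535

sheep→goat→ox→sheep: 0.4383 × 0.4869 × 5.405 = 1.15347
hide→sheep→ox→hide: 6.197 × 0.1941 × 0.8027 = 0.96552
sheep→ox→goat→sheep: 0.1941 × 2.074 × 2.318 = 0.93314
Maximum is sheep→goat→ox→sheep at 1.1535; arbitrage exists.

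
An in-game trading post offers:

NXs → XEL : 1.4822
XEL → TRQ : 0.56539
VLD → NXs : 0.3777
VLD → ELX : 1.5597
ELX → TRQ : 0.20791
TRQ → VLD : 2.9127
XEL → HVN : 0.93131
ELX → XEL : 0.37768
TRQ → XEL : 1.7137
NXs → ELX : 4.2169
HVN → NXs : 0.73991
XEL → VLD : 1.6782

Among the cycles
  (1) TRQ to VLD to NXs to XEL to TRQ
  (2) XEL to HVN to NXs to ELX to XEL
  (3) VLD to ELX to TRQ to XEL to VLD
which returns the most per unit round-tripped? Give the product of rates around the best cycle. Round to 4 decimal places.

(1) 2.9127 × 0.3777 × 1.4822 × 0.56539 = 0.92193
(2) 0.93131 × 0.73991 × 4.2169 × 0.37768 = 1.09746
(3) 1.5597 × 0.20791 × 1.7137 × 1.6782 = 0.93260
Highest is cycle (2) at 1.0975 (>1, arbitrage).

1.0975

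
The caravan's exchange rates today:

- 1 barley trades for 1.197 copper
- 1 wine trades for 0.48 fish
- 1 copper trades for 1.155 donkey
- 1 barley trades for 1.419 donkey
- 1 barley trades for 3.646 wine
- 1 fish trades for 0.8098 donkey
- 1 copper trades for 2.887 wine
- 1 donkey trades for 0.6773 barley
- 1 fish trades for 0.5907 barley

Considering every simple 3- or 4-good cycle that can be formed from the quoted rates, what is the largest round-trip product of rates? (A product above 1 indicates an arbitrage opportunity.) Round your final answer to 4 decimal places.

barley→wine→fish→barley: 3.646 × 0.48 × 0.5907 = 1.03377
barley→copper→wine→fish→barley: 1.197 × 2.887 × 0.48 × 0.5907 = 0.97983
barley→wine→fish→donkey→barley: 3.646 × 0.48 × 0.8098 × 0.6773 = 0.95988
barley→copper→donkey→barley: 1.197 × 1.155 × 0.6773 = 0.93639
Maximum is barley→wine→fish→barley at 1.0338; arbitrage exists.

1.0338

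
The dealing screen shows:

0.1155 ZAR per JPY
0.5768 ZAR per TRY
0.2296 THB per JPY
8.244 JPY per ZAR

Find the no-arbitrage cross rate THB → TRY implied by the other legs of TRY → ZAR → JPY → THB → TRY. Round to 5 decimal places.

Known legs of the cycle: 0.5768 × 8.244 × 0.2296 = 1.09177996032
For no arbitrage the full-cycle product must be 1, so the missing rate is 1 / 1.09177996032 ≈ 0.9159355.

0.91594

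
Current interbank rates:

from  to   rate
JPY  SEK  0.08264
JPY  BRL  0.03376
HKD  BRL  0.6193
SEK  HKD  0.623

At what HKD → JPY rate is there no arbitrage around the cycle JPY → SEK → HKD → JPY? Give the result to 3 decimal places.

Known legs of the cycle: 0.08264 × 0.623 = 0.05148472
For no arbitrage the full-cycle product must be 1, so the missing rate is 1 / 0.05148472 ≈ 19.42324.

19.423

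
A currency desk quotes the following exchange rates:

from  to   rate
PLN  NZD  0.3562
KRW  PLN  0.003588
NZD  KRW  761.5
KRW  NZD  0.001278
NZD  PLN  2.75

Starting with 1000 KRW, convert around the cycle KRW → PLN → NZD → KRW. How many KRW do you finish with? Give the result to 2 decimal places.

1000 KRW × 0.003588 = 3.588 PLN
3.588 PLN × 0.3562 = 1.2780456 NZD
1.2780456 NZD × 761.5 = 973.2317244 KRW

973.23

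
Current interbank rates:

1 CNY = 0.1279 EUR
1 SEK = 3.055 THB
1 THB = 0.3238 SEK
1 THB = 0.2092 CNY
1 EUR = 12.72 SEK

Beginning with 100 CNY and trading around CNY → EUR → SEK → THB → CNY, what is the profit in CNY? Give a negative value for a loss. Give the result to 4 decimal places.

3.9754

100 CNY × 0.1279 = 12.79 EUR
12.79 EUR × 12.72 = 162.6888 SEK
162.6888 SEK × 3.055 = 497.014284 THB
497.014284 THB × 0.2092 = 103.9753882128 CNY
Net change: 103.9753882128 − 100 = 3.9753882128 CNY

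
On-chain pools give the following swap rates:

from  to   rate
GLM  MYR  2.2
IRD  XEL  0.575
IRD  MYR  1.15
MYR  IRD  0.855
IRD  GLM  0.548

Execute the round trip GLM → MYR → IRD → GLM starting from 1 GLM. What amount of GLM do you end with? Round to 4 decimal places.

1.0308

1 GLM × 2.2 = 2.2 MYR
2.2 MYR × 0.855 = 1.881 IRD
1.881 IRD × 0.548 = 1.030788 GLM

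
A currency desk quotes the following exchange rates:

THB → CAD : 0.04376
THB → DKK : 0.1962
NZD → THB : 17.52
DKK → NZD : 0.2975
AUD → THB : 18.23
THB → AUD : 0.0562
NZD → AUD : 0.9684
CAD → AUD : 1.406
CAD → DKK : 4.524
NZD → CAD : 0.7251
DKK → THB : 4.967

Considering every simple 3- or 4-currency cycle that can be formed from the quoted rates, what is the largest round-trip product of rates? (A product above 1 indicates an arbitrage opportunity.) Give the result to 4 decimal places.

1.1216

THB→CAD→AUD→THB: 0.04376 × 1.406 × 18.23 = 1.12163
THB→CAD→DKK→NZD→THB: 0.04376 × 4.524 × 0.2975 × 17.52 = 1.03186
THB→DKK→NZD→AUD→THB: 0.1962 × 0.2975 × 0.9684 × 18.23 = 1.03045
THB→DKK→NZD→THB: 0.1962 × 0.2975 × 17.52 = 1.02263
THB→CAD→DKK→THB: 0.04376 × 4.524 × 4.967 = 0.98332
CAD→DKK→NZD→CAD: 4.524 × 0.2975 × 0.7251 = 0.97590
Maximum is THB→CAD→AUD→THB at 1.1216; arbitrage exists.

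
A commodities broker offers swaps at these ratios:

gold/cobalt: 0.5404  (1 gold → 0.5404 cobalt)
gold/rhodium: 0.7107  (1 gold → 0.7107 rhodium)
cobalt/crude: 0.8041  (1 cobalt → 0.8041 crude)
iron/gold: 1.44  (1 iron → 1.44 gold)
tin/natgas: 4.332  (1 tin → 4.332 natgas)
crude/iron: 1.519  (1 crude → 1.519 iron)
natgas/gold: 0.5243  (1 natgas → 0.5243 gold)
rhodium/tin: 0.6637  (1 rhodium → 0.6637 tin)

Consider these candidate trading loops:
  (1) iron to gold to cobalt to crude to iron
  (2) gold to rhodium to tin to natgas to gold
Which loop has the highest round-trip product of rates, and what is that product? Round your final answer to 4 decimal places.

1.0713

(1) 1.44 × 0.5404 × 0.8041 × 1.519 = 0.95049
(2) 0.7107 × 0.6637 × 4.332 × 0.5243 = 1.07134
Highest is cycle (2) at 1.0713 (>1, arbitrage).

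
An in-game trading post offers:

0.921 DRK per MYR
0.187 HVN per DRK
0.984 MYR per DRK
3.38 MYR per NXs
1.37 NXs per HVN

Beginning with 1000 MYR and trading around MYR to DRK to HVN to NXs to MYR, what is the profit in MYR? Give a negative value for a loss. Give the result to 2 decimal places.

1000 MYR × 0.921 = 921 DRK
921 DRK × 0.187 = 172.227 HVN
172.227 HVN × 1.37 = 235.95099 NXs
235.95099 NXs × 3.38 = 797.5143462 MYR
Net change: 797.5143462 − 1000 = -202.4856538 MYR

-202.49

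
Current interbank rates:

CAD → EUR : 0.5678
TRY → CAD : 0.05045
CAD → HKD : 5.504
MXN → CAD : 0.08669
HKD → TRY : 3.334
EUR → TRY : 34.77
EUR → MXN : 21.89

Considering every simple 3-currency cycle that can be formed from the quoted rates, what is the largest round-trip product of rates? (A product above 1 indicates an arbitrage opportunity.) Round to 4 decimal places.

MXN→CAD→EUR→MXN: 0.08669 × 0.5678 × 21.89 = 1.07748
TRY→CAD→EUR→TRY: 0.05045 × 0.5678 × 34.77 = 0.99600
TRY→CAD→HKD→TRY: 0.05045 × 5.504 × 3.334 = 0.92577
Maximum is MXN→CAD→EUR→MXN at 1.0775; arbitrage exists.

1.0775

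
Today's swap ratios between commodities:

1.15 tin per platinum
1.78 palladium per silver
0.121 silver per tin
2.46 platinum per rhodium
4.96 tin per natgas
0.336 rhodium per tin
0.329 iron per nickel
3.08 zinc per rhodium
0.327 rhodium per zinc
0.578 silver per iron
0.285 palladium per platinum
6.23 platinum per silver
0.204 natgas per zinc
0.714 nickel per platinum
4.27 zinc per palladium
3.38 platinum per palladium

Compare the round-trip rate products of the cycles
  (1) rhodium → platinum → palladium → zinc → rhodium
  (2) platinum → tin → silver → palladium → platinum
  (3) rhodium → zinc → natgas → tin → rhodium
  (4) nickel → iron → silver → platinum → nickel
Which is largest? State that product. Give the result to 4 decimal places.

1.0471

(1) 2.46 × 0.285 × 4.27 × 0.327 = 0.97894
(2) 1.15 × 0.121 × 1.78 × 3.38 = 0.83718
(3) 3.08 × 0.204 × 4.96 × 0.336 = 1.04713
(4) 0.329 × 0.578 × 6.23 × 0.714 = 0.84588
Highest is cycle (3) at 1.0471 (>1, arbitrage).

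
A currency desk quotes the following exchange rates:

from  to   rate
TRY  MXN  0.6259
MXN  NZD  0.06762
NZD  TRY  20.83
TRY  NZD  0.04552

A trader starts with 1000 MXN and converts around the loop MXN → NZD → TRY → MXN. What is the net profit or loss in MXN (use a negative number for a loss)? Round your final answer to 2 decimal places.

-118.40

1000 MXN × 0.06762 = 67.62 NZD
67.62 NZD × 20.83 = 1408.5246 TRY
1408.5246 TRY × 0.6259 = 881.59554714 MXN
Net change: 881.59554714 − 1000 = -118.40445286 MXN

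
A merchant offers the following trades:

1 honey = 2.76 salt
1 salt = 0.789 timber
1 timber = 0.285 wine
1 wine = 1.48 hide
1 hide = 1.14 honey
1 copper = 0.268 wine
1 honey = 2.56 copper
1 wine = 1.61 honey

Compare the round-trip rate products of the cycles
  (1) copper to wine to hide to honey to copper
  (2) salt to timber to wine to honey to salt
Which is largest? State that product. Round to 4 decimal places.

(1) 0.268 × 1.48 × 1.14 × 2.56 = 1.15755
(2) 0.789 × 0.285 × 1.61 × 2.76 = 0.99921
Highest is cycle (1) at 1.1576 (>1, arbitrage).

1.1576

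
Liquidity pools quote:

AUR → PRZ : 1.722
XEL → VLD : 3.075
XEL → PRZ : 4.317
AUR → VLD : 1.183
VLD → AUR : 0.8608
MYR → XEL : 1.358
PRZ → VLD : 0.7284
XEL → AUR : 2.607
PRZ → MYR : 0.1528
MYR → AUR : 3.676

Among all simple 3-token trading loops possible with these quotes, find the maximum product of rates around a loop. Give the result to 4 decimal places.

1.0797

PRZ→VLD→AUR→PRZ: 0.7284 × 0.8608 × 1.722 = 1.07971
PRZ→MYR→AUR→PRZ: 0.1528 × 3.676 × 1.722 = 0.96724
PRZ→MYR→XEL→PRZ: 0.1528 × 1.358 × 4.317 = 0.89579
Maximum is PRZ→VLD→AUR→PRZ at 1.0797; arbitrage exists.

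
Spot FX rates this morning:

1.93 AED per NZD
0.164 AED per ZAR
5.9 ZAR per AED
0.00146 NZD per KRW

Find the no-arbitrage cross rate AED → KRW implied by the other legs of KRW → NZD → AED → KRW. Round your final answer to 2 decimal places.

Known legs of the cycle: 0.00146 × 1.93 = 0.0028178
For no arbitrage the full-cycle product must be 1, so the missing rate is 1 / 0.0028178 ≈ 354.8868.

354.89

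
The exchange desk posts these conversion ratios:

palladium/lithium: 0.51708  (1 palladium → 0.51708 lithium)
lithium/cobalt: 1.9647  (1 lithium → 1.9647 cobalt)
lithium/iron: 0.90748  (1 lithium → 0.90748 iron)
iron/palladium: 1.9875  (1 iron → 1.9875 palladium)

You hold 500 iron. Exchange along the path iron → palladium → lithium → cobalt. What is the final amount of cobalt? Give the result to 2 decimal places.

500 iron × 1.9875 = 993.75 palladium
993.75 palladium × 0.51708 = 513.84825 lithium
513.84825 lithium × 1.9647 = 1009.557656775 cobalt

1009.56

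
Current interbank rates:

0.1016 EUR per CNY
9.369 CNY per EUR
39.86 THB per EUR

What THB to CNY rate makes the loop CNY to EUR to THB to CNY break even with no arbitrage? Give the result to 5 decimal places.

0.24693

Known legs of the cycle: 0.1016 × 39.86 = 4.049776
For no arbitrage the full-cycle product must be 1, so the missing rate is 1 / 4.049776 ≈ 0.2469272.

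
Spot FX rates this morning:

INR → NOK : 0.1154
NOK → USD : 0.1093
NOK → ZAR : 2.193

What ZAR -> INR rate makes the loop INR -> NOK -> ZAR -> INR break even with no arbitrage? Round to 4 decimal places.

Known legs of the cycle: 0.1154 × 2.193 = 0.2530722
For no arbitrage the full-cycle product must be 1, so the missing rate is 1 / 0.2530722 ≈ 3.951442.

3.9514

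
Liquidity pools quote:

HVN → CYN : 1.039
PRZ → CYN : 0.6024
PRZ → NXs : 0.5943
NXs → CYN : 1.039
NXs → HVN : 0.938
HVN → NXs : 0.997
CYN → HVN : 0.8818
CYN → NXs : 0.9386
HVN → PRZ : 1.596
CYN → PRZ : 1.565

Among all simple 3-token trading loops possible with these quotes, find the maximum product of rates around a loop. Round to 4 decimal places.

0.9664

NXs→CYN→PRZ→NXs: 1.039 × 1.565 × 0.5943 = 0.96635
NXs→HVN→CYN→NXs: 0.938 × 1.039 × 0.9386 = 0.91474
NXs→CYN→HVN→NXs: 1.039 × 0.8818 × 0.997 = 0.91344
NXs→HVN→PRZ→NXs: 0.938 × 1.596 × 0.5943 = 0.88970
HVN→PRZ→CYN→HVN: 1.596 × 0.6024 × 0.8818 = 0.84779
Maximum is NXs→CYN→PRZ→NXs at 0.9664; no arbitrage — every cycle loses value.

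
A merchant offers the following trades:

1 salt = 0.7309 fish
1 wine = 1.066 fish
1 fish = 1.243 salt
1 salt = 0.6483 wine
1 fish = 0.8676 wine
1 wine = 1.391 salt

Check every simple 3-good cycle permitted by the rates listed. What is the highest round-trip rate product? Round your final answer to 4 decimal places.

0.8821

fish→wine→salt→fish: 0.8676 × 1.391 × 0.7309 = 0.88207
fish→salt→wine→fish: 1.243 × 0.6483 × 1.066 = 0.85902
Maximum is fish→wine→salt→fish at 0.8821; no arbitrage — every cycle loses value.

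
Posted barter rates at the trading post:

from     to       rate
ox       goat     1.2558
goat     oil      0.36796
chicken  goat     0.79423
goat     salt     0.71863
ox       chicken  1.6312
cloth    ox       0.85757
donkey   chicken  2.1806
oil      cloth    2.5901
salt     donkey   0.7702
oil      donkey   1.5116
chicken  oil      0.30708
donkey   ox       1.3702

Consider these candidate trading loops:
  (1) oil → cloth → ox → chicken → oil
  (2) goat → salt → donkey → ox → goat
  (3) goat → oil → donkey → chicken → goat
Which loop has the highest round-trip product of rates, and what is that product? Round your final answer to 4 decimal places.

1.1126

(1) 2.5901 × 0.85757 × 1.6312 × 0.30708 = 1.11261
(2) 0.71863 × 0.7702 × 1.3702 × 1.2558 = 0.95239
(3) 0.36796 × 1.5116 × 2.1806 × 0.79423 = 0.96330
Highest is cycle (1) at 1.1126 (>1, arbitrage).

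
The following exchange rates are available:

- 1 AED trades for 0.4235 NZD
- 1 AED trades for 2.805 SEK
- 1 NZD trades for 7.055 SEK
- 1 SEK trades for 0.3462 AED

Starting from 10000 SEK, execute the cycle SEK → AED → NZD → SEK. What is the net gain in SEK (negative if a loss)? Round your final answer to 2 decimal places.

343.74

10000 SEK × 0.3462 = 3462 AED
3462 AED × 0.4235 = 1466.157 NZD
1466.157 NZD × 7.055 = 10343.737635 SEK
Net change: 10343.737635 − 10000 = 343.737635 SEK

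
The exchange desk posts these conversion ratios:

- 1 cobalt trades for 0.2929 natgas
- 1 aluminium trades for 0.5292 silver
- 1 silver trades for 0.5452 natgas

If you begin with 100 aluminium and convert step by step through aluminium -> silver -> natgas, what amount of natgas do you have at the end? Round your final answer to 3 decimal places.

100 aluminium × 0.5292 = 52.92 silver
52.92 silver × 0.5452 = 28.851984 natgas

28.852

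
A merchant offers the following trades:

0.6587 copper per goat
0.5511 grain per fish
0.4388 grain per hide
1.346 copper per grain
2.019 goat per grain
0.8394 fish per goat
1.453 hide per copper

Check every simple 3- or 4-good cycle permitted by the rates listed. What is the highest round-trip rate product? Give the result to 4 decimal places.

0.9340

grain→goat→fish→grain: 2.019 × 0.8394 × 0.5511 = 0.93398
grain→copper→hide→grain: 1.346 × 1.453 × 0.4388 = 0.85818
grain→goat→copper→hide→grain: 2.019 × 0.6587 × 1.453 × 0.4388 = 0.84792
Maximum is grain→goat→fish→grain at 0.9340; no arbitrage — every cycle loses value.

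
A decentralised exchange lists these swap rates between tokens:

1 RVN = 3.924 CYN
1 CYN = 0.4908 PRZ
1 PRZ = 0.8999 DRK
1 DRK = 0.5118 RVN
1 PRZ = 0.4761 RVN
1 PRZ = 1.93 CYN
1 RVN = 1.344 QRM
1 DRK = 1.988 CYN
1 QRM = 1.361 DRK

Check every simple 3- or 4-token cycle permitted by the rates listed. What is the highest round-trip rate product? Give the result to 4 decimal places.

0.9362

DRK→RVN→QRM→DRK: 0.5118 × 1.344 × 1.361 = 0.93618
PRZ→RVN→CYN→PRZ: 0.4761 × 3.924 × 0.4908 = 0.91692
DRK→RVN→CYN→PRZ→DRK: 0.5118 × 3.924 × 0.4908 × 0.8999 = 0.88701
DRK→CYN→PRZ→DRK: 1.988 × 0.4908 × 0.8999 = 0.87804
Maximum is DRK→RVN→QRM→DRK at 0.9362; no arbitrage — every cycle loses value.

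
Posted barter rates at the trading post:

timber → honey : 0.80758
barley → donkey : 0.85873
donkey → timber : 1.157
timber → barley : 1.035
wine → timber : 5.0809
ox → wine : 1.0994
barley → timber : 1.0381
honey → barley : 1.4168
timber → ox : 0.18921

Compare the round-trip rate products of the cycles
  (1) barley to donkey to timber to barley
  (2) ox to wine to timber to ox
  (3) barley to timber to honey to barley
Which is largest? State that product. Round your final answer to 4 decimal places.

1.1878

(1) 0.85873 × 1.157 × 1.035 = 1.02832
(2) 1.0994 × 5.0809 × 0.18921 = 1.05692
(3) 1.0381 × 0.80758 × 1.4168 = 1.18777
Highest is cycle (3) at 1.1878 (>1, arbitrage).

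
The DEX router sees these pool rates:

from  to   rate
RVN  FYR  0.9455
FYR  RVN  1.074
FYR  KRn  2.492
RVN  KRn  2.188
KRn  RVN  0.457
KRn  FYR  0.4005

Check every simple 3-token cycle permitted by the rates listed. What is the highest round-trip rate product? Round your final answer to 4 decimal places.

1.0768

RVN→FYR→KRn→RVN: 0.9455 × 2.492 × 0.457 = 1.07678
RVN→KRn→FYR→RVN: 2.188 × 0.4005 × 1.074 = 0.94114
Maximum is RVN→FYR→KRn→RVN at 1.0768; arbitrage exists.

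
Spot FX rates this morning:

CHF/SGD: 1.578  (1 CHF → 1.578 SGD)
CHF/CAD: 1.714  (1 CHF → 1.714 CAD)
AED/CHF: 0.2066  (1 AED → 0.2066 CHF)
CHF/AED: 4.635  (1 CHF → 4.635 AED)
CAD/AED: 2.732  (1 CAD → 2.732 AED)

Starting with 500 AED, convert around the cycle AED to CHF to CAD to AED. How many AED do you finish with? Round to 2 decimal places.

500 AED × 0.2066 = 103.3 CHF
103.3 CHF × 1.714 = 177.0562 CAD
177.0562 CAD × 2.732 = 483.7175384 AED

483.72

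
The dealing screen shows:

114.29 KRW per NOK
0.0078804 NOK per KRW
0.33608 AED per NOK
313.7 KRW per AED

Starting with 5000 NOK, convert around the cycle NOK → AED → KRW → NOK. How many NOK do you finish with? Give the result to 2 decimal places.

5000 NOK × 0.33608 = 1680.4 AED
1680.4 AED × 313.7 = 527141.48 KRW
527141.48 KRW × 0.0078804 = 4154.085718992 NOK

4154.09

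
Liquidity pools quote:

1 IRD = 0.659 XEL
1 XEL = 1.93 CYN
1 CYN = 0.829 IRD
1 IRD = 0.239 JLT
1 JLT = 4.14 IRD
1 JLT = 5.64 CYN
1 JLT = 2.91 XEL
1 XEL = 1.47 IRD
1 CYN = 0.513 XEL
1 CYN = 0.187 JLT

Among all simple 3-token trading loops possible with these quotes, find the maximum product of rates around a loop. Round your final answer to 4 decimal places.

IRD→JLT→CYN→IRD: 0.239 × 5.64 × 0.829 = 1.11746
IRD→XEL→CYN→IRD: 0.659 × 1.93 × 0.829 = 1.05438
XEL→CYN→JLT→XEL: 1.93 × 0.187 × 2.91 = 1.05025
IRD→JLT→XEL→IRD: 0.239 × 2.91 × 1.47 = 1.02237
Maximum is IRD→JLT→CYN→IRD at 1.1175; arbitrage exists.

1.1175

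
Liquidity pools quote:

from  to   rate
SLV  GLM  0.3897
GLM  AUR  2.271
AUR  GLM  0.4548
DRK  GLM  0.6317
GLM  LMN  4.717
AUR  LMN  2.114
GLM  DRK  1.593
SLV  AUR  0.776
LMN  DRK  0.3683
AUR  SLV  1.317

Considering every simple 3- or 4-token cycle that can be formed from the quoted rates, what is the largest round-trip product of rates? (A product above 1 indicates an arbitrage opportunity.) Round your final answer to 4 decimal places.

SLV→GLM→AUR→SLV: 0.3897 × 2.271 × 1.317 = 1.16556
DRK→GLM→AUR→LMN→DRK: 0.6317 × 2.271 × 2.114 × 0.3683 = 1.11695
DRK→GLM→LMN→DRK: 0.6317 × 4.717 × 0.3683 = 1.09743
Maximum is SLV→GLM→AUR→SLV at 1.1656; arbitrage exists.

1.1656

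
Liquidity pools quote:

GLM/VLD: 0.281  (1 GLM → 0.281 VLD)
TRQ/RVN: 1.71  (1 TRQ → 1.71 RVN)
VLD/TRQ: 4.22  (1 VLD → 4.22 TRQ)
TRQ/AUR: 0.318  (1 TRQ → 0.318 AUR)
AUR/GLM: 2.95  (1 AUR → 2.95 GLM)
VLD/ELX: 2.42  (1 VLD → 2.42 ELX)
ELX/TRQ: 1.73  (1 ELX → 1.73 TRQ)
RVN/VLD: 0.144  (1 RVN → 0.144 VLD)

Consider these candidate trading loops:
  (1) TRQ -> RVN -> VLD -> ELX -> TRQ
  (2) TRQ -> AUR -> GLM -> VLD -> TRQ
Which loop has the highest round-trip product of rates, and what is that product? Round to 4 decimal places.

(1) 1.71 × 0.144 × 2.42 × 1.73 = 1.03091
(2) 0.318 × 2.95 × 0.281 × 4.22 = 1.11242
Highest is cycle (2) at 1.1124 (>1, arbitrage).

1.1124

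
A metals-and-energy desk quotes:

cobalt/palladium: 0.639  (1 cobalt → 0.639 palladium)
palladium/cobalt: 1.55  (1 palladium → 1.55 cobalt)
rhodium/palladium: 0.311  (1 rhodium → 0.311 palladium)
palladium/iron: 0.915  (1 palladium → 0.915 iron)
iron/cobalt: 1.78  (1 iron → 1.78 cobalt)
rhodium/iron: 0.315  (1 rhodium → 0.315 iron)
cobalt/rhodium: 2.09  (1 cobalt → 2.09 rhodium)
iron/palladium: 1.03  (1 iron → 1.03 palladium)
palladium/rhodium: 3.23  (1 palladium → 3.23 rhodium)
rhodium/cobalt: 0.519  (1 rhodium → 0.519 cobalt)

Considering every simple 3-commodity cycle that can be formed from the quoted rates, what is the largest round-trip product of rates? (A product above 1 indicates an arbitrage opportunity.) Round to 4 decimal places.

1.1719

iron→cobalt→rhodium→iron: 1.78 × 2.09 × 0.315 = 1.17186
palladium→rhodium→cobalt→palladium: 3.23 × 0.519 × 0.639 = 1.07120
palladium→rhodium→iron→palladium: 3.23 × 0.315 × 1.03 = 1.04797
palladium→iron→cobalt→palladium: 0.915 × 1.78 × 0.639 = 1.04074
palladium→cobalt→rhodium→palladium: 1.55 × 2.09 × 0.311 = 1.00748
Maximum is iron→cobalt→rhodium→iron at 1.1719; arbitrage exists.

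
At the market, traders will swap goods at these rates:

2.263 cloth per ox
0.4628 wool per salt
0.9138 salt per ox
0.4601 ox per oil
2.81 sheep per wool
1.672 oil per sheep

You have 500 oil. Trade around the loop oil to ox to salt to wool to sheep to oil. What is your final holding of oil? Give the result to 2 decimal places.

457.10

500 oil × 0.4601 = 230.05 ox
230.05 ox × 0.9138 = 210.21969 salt
210.21969 salt × 0.4628 = 97.289672532 wool
97.289672532 wool × 2.81 = 273.38397981492 sheep
273.38397981492 sheep × 1.672 = 457.09801425054624 oil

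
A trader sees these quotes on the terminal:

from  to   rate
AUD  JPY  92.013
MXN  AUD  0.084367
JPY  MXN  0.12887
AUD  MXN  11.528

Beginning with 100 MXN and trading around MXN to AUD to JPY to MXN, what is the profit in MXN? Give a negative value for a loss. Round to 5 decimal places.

0.03999

100 MXN × 0.084367 = 8.4367 AUD
8.4367 AUD × 92.013 = 776.2860771 JPY
776.2860771 JPY × 0.12887 = 100.039986755877 MXN
Net change: 100.039986755877 − 100 = 0.039986755877 MXN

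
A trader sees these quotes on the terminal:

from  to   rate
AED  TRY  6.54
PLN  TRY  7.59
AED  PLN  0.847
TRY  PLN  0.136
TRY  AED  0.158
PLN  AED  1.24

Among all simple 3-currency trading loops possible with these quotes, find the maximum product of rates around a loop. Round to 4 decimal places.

AED→TRY→PLN→AED: 6.54 × 0.136 × 1.24 = 1.10291
AED→PLN→TRY→AED: 0.847 × 7.59 × 0.158 = 1.01574
Maximum is AED→TRY→PLN→AED at 1.1029; arbitrage exists.

1.1029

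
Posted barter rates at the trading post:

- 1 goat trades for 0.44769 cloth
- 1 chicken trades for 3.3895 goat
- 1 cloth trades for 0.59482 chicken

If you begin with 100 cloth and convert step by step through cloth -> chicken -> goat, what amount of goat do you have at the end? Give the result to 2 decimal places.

100 cloth × 0.59482 = 59.482 chicken
59.482 chicken × 3.3895 = 201.614239 goat

201.61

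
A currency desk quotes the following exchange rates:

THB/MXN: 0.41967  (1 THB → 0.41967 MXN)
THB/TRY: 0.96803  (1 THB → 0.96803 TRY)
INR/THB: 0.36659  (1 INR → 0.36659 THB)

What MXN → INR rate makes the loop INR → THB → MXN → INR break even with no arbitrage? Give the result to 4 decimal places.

Known legs of the cycle: 0.36659 × 0.41967 = 0.1538468253
For no arbitrage the full-cycle product must be 1, so the missing rate is 1 / 0.1538468253 ≈ 6.499972.

6.5000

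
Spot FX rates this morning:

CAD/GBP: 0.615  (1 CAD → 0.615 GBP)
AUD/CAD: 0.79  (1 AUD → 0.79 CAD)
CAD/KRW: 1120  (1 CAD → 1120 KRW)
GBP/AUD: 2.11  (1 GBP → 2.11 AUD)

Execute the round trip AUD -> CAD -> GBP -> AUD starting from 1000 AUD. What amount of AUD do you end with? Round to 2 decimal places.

1025.14

1000 AUD × 0.79 = 790 CAD
790 CAD × 0.615 = 485.85 GBP
485.85 GBP × 2.11 = 1025.1435 AUD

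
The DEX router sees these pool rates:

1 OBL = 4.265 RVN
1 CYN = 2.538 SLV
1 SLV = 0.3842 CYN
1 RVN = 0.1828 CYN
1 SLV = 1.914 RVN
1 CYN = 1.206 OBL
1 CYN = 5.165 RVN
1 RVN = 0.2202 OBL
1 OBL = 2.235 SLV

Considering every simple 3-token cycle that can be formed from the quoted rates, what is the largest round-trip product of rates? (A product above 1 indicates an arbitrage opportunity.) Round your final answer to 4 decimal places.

CYN→OBL→SLV→CYN: 1.206 × 2.235 × 0.3842 = 1.03558
SLV→RVN→OBL→SLV: 1.914 × 0.2202 × 2.235 = 0.94197
CYN→OBL→RVN→CYN: 1.206 × 4.265 × 0.1828 = 0.94025
CYN→SLV→RVN→CYN: 2.538 × 1.914 × 0.1828 = 0.88799
Maximum is CYN→OBL→SLV→CYN at 1.0356; arbitrage exists.

1.0356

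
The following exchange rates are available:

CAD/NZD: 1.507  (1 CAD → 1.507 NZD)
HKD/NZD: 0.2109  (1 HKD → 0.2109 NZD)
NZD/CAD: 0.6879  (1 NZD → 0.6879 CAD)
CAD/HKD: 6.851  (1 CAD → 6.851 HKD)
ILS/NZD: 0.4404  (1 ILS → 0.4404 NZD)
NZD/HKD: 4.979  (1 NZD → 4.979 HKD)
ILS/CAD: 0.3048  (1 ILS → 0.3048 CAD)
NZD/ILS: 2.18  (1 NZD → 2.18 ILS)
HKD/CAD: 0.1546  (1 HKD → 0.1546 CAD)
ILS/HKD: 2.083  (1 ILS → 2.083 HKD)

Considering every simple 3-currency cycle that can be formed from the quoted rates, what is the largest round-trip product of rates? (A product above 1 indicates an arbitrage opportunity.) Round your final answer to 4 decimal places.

1.1600

NZD→HKD→CAD→NZD: 4.979 × 0.1546 × 1.507 = 1.16002
ILS→CAD→NZD→ILS: 0.3048 × 1.507 × 2.18 = 1.00135
NZD→CAD→HKD→NZD: 0.6879 × 6.851 × 0.2109 = 0.99393
ILS→HKD→NZD→ILS: 2.083 × 0.2109 × 2.18 = 0.95768
Maximum is NZD→HKD→CAD→NZD at 1.1600; arbitrage exists.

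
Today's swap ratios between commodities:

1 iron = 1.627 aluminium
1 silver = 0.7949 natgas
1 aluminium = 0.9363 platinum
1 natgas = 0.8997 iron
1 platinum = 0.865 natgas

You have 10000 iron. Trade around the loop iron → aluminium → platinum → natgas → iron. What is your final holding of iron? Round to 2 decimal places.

10000 iron × 1.627 = 16270 aluminium
16270 aluminium × 0.9363 = 15233.601 platinum
15233.601 platinum × 0.865 = 13177.064865 natgas
13177.064865 natgas × 0.8997 = 11855.4052590405 iron

11855.41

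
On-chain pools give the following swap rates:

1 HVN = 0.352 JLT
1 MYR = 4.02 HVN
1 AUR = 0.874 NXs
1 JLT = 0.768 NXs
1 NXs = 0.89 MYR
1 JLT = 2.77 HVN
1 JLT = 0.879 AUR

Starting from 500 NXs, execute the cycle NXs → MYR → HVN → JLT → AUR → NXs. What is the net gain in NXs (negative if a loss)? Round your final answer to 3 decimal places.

500 NXs × 0.89 = 445 MYR
445 MYR × 4.02 = 1788.9 HVN
1788.9 HVN × 0.352 = 629.6928 JLT
629.6928 JLT × 0.879 = 553.4999712 AUR
553.4999712 AUR × 0.874 = 483.7589748288 NXs
Net change: 483.7589748288 − 500 = -16.2410251712 NXs

-16.241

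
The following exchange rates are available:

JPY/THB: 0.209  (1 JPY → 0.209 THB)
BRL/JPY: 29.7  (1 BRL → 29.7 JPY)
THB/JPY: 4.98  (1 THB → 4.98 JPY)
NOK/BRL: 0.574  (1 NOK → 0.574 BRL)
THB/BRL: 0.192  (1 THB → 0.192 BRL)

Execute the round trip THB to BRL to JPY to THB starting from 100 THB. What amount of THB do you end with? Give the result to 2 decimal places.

100 THB × 0.192 = 19.2 BRL
19.2 BRL × 29.7 = 570.24 JPY
570.24 JPY × 0.209 = 119.18016 THB

119.18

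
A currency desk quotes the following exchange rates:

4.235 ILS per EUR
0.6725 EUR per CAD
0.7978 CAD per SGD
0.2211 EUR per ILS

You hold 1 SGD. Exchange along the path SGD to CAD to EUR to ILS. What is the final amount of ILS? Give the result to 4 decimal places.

2.2722

1 SGD × 0.7978 = 0.7978 CAD
0.7978 CAD × 0.6725 = 0.5365205 EUR
0.5365205 EUR × 4.235 = 2.2721643175 ILS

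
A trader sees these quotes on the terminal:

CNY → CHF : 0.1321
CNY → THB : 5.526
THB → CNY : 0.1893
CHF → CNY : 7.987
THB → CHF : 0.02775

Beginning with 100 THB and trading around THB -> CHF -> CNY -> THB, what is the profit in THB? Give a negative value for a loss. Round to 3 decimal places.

22.478

100 THB × 0.02775 = 2.775 CHF
2.775 CHF × 7.987 = 22.163925 CNY
22.163925 CNY × 5.526 = 122.47784955 THB
Net change: 122.47784955 − 100 = 22.47784955 THB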